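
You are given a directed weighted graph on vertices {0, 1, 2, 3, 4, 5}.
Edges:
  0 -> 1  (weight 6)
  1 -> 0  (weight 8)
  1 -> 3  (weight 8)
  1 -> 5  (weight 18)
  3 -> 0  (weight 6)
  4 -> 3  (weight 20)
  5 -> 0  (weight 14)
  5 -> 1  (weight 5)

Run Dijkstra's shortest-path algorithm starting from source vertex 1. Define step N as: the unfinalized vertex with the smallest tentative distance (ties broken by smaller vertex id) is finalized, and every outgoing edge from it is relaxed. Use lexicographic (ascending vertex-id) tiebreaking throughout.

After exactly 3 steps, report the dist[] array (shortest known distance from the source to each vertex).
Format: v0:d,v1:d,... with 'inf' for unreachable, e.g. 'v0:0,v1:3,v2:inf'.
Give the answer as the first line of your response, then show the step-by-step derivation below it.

v0:8,v1:0,v2:inf,v3:8,v4:inf,v5:18

step 1: dist = v0:8,v1:0,v2:inf,v3:8,v4:inf,v5:18
step 2: dist = v0:8,v1:0,v2:inf,v3:8,v4:inf,v5:18
step 3: dist = v0:8,v1:0,v2:inf,v3:8,v4:inf,v5:18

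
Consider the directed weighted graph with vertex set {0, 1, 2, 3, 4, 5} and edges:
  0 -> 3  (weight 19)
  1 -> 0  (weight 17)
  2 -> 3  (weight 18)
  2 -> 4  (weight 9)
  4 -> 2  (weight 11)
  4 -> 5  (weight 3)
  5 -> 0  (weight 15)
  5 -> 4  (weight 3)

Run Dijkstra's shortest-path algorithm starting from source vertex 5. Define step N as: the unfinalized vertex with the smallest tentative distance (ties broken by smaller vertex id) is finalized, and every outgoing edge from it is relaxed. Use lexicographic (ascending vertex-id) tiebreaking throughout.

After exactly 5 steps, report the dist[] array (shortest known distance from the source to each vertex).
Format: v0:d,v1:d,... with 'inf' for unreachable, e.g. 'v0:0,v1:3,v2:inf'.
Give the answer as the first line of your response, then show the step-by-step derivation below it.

v0:15,v1:inf,v2:14,v3:32,v4:3,v5:0

step 1: dist = v0:15,v1:inf,v2:inf,v3:inf,v4:3,v5:0
step 2: dist = v0:15,v1:inf,v2:14,v3:inf,v4:3,v5:0
step 3: dist = v0:15,v1:inf,v2:14,v3:32,v4:3,v5:0
step 4: dist = v0:15,v1:inf,v2:14,v3:32,v4:3,v5:0
step 5: dist = v0:15,v1:inf,v2:14,v3:32,v4:3,v5:0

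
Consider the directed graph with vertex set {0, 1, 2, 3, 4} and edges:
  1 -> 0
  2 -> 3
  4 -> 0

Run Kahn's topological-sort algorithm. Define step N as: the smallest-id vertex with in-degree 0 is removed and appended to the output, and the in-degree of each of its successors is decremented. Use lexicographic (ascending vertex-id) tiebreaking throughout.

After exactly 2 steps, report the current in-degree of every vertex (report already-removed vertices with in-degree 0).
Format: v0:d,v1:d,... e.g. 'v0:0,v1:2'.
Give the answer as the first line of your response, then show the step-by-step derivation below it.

v0:1,v1:0,v2:0,v3:0,v4:0

step 1: output 1; order=[1]; indeg=(1,0,0,1,0)
step 2: output 2; order=[1,2]; indeg=(1,0,0,0,0)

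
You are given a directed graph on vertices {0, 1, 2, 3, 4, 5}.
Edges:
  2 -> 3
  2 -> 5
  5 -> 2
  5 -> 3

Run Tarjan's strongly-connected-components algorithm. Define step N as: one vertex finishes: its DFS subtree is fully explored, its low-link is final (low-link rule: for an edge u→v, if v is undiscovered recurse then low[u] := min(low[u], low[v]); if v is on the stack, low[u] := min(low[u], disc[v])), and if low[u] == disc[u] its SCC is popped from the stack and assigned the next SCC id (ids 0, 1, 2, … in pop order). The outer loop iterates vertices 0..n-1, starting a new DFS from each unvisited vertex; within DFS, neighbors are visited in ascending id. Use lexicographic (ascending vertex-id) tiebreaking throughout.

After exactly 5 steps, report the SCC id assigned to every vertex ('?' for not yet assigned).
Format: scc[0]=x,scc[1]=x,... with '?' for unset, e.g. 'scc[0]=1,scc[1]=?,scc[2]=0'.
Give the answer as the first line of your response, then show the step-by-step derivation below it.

scc[0]=0,scc[1]=1,scc[2]=3,scc[3]=2,scc[4]=?,scc[5]=3

step 1: low=(low[0]=0,low[1]=?,low[2]=?,low[3]=?,low[4]=?,low[5]=?); scc=(scc[0]=0,scc[1]=?,scc[2]=?,scc[3]=?,scc[4]=?,scc[5]=?)
step 2: low=(low[0]=0,low[1]=1,low[2]=?,low[3]=?,low[4]=?,low[5]=?); scc=(scc[0]=0,scc[1]=1,scc[2]=?,scc[3]=?,scc[4]=?,scc[5]=?)
step 3: low=(low[0]=0,low[1]=1,low[2]=2,low[3]=3,low[4]=?,low[5]=?); scc=(scc[0]=0,scc[1]=1,scc[2]=?,scc[3]=2,scc[4]=?,scc[5]=?)
step 4: low=(low[0]=0,low[1]=1,low[2]=2,low[3]=3,low[4]=?,low[5]=2); scc=(scc[0]=0,scc[1]=1,scc[2]=?,scc[3]=2,scc[4]=?,scc[5]=?)
step 5: low=(low[0]=0,low[1]=1,low[2]=2,low[3]=3,low[4]=?,low[5]=2); scc=(scc[0]=0,scc[1]=1,scc[2]=3,scc[3]=2,scc[4]=?,scc[5]=3)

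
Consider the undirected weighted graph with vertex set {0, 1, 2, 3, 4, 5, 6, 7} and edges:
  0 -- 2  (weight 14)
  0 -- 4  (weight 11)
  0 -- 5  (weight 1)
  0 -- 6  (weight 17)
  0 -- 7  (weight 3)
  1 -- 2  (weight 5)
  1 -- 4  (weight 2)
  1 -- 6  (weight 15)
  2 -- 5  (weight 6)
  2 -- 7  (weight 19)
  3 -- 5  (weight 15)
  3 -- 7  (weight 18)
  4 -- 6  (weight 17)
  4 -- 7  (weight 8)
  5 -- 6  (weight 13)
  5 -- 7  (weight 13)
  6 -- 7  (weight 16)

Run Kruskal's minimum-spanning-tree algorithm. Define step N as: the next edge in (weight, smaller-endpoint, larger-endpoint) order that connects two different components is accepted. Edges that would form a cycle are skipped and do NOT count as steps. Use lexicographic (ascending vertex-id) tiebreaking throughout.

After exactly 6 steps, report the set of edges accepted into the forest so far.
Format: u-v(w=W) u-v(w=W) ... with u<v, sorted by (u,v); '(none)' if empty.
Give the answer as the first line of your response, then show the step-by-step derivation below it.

0-5(w=1) 0-7(w=3) 1-2(w=5) 1-4(w=2) 2-5(w=6) 5-6(w=13)

step 1: add edge 0-5 (w=1); MST = {0-5(w=1)}
step 2: add edge 1-4 (w=2); MST = {0-5(w=1) 1-4(w=2)}
step 3: add edge 0-7 (w=3); MST = {0-5(w=1) 0-7(w=3) 1-4(w=2)}
step 4: add edge 1-2 (w=5); MST = {0-5(w=1) 0-7(w=3) 1-2(w=5) 1-4(w=2)}
step 5: add edge 2-5 (w=6); MST = {0-5(w=1) 0-7(w=3) 1-2(w=5) 1-4(w=2) 2-5(w=6)}
step 6: add edge 5-6 (w=13); MST = {0-5(w=1) 0-7(w=3) 1-2(w=5) 1-4(w=2) 2-5(w=6) 5-6(w=13)}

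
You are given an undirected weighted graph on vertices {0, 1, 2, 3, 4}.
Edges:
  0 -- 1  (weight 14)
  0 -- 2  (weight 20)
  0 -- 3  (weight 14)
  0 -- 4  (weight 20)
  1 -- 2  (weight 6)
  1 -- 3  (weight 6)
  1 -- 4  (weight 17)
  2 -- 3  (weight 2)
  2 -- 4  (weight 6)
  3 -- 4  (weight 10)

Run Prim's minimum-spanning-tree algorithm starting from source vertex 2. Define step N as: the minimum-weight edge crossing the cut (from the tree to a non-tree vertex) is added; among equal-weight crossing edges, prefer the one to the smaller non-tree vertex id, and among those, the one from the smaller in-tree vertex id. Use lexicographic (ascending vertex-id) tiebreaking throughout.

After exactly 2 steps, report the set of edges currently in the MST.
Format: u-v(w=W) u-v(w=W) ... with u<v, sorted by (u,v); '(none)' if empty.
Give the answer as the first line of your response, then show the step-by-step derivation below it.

1-2(w=6) 2-3(w=2)

step 1: add edge 2-3 (w=2); MST = {2-3(w=2)}
step 2: add edge 1-2 (w=6); MST = {1-2(w=6) 2-3(w=2)}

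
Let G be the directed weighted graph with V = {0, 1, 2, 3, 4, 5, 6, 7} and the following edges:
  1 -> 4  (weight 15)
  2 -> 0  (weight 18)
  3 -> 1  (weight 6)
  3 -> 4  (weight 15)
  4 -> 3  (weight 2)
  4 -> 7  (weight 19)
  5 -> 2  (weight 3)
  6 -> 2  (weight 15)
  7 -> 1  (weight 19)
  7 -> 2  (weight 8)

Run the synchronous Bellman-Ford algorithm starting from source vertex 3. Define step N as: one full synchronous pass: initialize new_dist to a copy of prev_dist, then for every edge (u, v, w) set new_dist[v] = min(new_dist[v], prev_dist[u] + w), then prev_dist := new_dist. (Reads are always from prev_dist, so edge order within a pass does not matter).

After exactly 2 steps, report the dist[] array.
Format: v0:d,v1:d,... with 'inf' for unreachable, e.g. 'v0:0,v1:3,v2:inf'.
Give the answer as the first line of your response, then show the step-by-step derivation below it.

v0:inf,v1:6,v2:inf,v3:0,v4:15,v5:inf,v6:inf,v7:34

step 1: dist = v0:inf,v1:6,v2:inf,v3:0,v4:15,v5:inf,v6:inf,v7:inf
step 2: dist = v0:inf,v1:6,v2:inf,v3:0,v4:15,v5:inf,v6:inf,v7:34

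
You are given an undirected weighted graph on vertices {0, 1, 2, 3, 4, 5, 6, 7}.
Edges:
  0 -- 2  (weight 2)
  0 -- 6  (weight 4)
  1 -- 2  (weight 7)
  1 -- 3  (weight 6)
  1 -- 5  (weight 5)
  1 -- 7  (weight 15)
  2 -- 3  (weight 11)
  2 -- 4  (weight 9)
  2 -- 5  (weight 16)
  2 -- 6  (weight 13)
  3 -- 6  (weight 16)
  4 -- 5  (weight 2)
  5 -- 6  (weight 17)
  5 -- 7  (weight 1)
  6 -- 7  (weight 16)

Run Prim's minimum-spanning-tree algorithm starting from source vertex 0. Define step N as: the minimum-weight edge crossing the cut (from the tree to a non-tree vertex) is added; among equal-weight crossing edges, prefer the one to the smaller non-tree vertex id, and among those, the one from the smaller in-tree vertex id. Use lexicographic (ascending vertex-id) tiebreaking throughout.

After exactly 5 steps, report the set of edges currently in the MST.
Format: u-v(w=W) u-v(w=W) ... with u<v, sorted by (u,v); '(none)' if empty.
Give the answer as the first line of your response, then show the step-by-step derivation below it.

0-2(w=2) 0-6(w=4) 1-2(w=7) 1-5(w=5) 5-7(w=1)

step 1: add edge 0-2 (w=2); MST = {0-2(w=2)}
step 2: add edge 0-6 (w=4); MST = {0-2(w=2) 0-6(w=4)}
step 3: add edge 1-2 (w=7); MST = {0-2(w=2) 0-6(w=4) 1-2(w=7)}
step 4: add edge 1-5 (w=5); MST = {0-2(w=2) 0-6(w=4) 1-2(w=7) 1-5(w=5)}
step 5: add edge 5-7 (w=1); MST = {0-2(w=2) 0-6(w=4) 1-2(w=7) 1-5(w=5) 5-7(w=1)}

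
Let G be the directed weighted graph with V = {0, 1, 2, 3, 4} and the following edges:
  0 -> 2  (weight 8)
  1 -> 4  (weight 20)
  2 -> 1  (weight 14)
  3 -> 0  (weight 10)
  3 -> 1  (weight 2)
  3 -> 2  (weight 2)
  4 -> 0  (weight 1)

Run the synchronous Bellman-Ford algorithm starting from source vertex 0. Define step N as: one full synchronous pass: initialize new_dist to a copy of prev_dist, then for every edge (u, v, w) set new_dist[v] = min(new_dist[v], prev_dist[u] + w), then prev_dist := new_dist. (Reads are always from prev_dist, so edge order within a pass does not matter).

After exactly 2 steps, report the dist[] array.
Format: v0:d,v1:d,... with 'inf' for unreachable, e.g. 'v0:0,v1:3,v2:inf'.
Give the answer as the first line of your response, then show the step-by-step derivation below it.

v0:0,v1:22,v2:8,v3:inf,v4:inf

step 1: dist = v0:0,v1:inf,v2:8,v3:inf,v4:inf
step 2: dist = v0:0,v1:22,v2:8,v3:inf,v4:inf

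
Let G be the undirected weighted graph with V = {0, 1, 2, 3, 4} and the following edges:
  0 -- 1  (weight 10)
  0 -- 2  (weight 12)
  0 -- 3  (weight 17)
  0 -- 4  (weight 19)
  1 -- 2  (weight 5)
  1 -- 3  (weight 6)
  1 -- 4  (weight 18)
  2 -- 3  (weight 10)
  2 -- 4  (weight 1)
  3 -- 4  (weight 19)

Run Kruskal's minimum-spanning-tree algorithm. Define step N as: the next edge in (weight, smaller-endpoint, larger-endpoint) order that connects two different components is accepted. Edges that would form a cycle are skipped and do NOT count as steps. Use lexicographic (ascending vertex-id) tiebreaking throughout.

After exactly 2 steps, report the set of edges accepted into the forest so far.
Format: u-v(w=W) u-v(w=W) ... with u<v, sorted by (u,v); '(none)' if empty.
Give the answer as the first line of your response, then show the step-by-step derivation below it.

1-2(w=5) 2-4(w=1)

step 1: add edge 2-4 (w=1); MST = {2-4(w=1)}
step 2: add edge 1-2 (w=5); MST = {1-2(w=5) 2-4(w=1)}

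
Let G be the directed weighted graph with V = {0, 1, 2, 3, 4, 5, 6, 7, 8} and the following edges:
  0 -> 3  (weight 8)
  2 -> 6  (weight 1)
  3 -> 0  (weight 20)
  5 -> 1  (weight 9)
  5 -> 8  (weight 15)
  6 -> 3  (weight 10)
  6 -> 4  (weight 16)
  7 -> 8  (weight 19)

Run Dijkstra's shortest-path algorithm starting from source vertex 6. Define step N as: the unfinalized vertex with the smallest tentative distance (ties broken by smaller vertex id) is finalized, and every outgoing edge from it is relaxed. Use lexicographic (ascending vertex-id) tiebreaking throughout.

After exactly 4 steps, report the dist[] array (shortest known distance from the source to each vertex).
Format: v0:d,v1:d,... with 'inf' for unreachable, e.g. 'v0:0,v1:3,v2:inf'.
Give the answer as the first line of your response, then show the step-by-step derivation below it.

v0:30,v1:inf,v2:inf,v3:10,v4:16,v5:inf,v6:0,v7:inf,v8:inf

step 1: dist = v0:inf,v1:inf,v2:inf,v3:10,v4:16,v5:inf,v6:0,v7:inf,v8:inf
step 2: dist = v0:30,v1:inf,v2:inf,v3:10,v4:16,v5:inf,v6:0,v7:inf,v8:inf
step 3: dist = v0:30,v1:inf,v2:inf,v3:10,v4:16,v5:inf,v6:0,v7:inf,v8:inf
step 4: dist = v0:30,v1:inf,v2:inf,v3:10,v4:16,v5:inf,v6:0,v7:inf,v8:inf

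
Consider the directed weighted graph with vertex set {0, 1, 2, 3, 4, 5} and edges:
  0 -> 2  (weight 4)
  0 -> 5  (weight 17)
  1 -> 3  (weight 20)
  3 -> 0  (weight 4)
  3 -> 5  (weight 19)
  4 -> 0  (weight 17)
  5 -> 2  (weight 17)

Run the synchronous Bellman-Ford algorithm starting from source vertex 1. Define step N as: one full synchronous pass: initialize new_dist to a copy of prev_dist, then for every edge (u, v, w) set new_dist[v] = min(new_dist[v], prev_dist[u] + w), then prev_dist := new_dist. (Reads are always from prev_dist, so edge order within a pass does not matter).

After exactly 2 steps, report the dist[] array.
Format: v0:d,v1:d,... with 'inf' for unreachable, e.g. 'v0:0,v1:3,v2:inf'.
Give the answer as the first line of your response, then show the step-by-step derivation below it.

v0:24,v1:0,v2:inf,v3:20,v4:inf,v5:39

step 1: dist = v0:inf,v1:0,v2:inf,v3:20,v4:inf,v5:inf
step 2: dist = v0:24,v1:0,v2:inf,v3:20,v4:inf,v5:39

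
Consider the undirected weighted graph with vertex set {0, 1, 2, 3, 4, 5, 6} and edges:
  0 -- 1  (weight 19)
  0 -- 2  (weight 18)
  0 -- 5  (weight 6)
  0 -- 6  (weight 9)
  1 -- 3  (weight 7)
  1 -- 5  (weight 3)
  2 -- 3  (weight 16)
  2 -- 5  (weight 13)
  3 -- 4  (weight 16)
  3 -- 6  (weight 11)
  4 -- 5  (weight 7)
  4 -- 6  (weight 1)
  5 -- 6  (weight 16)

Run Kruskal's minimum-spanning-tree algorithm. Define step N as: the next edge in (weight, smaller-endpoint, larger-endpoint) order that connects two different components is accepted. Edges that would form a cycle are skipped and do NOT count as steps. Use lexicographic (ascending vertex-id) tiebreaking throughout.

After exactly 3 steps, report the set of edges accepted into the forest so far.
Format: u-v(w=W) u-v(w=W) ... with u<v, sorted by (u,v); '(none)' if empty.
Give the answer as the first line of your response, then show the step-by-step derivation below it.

0-5(w=6) 1-5(w=3) 4-6(w=1)

step 1: add edge 4-6 (w=1); MST = {4-6(w=1)}
step 2: add edge 1-5 (w=3); MST = {1-5(w=3) 4-6(w=1)}
step 3: add edge 0-5 (w=6); MST = {0-5(w=6) 1-5(w=3) 4-6(w=1)}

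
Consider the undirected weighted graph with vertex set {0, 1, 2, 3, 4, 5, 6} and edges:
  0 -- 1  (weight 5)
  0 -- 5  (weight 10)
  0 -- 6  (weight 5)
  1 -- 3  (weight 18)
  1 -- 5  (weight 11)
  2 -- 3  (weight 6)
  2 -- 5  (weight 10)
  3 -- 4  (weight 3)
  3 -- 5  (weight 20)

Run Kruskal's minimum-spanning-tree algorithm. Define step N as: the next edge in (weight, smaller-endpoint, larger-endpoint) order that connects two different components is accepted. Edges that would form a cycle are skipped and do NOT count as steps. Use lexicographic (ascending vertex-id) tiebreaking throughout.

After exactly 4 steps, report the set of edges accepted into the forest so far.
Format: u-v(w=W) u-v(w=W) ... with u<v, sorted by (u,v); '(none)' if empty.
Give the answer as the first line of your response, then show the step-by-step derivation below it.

0-1(w=5) 0-6(w=5) 2-3(w=6) 3-4(w=3)

step 1: add edge 3-4 (w=3); MST = {3-4(w=3)}
step 2: add edge 0-1 (w=5); MST = {0-1(w=5) 3-4(w=3)}
step 3: add edge 0-6 (w=5); MST = {0-1(w=5) 0-6(w=5) 3-4(w=3)}
step 4: add edge 2-3 (w=6); MST = {0-1(w=5) 0-6(w=5) 2-3(w=6) 3-4(w=3)}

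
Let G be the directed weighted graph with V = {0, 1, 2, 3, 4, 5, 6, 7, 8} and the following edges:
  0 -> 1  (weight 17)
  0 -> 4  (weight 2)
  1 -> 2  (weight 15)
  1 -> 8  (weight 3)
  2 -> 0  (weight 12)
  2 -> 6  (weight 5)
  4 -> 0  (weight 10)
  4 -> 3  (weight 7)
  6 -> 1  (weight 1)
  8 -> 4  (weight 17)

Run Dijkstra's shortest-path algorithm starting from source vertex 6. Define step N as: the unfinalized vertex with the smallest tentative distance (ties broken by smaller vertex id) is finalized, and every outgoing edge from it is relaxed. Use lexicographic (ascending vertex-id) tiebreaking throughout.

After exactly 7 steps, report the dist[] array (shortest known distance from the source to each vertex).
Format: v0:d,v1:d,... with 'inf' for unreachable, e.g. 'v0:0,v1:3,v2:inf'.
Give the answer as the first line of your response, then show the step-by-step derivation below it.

v0:28,v1:1,v2:16,v3:28,v4:21,v5:inf,v6:0,v7:inf,v8:4

step 1: dist = v0:inf,v1:1,v2:inf,v3:inf,v4:inf,v5:inf,v6:0,v7:inf,v8:inf
step 2: dist = v0:inf,v1:1,v2:16,v3:inf,v4:inf,v5:inf,v6:0,v7:inf,v8:4
step 3: dist = v0:inf,v1:1,v2:16,v3:inf,v4:21,v5:inf,v6:0,v7:inf,v8:4
step 4: dist = v0:28,v1:1,v2:16,v3:inf,v4:21,v5:inf,v6:0,v7:inf,v8:4
step 5: dist = v0:28,v1:1,v2:16,v3:28,v4:21,v5:inf,v6:0,v7:inf,v8:4
step 6: dist = v0:28,v1:1,v2:16,v3:28,v4:21,v5:inf,v6:0,v7:inf,v8:4
step 7: dist = v0:28,v1:1,v2:16,v3:28,v4:21,v5:inf,v6:0,v7:inf,v8:4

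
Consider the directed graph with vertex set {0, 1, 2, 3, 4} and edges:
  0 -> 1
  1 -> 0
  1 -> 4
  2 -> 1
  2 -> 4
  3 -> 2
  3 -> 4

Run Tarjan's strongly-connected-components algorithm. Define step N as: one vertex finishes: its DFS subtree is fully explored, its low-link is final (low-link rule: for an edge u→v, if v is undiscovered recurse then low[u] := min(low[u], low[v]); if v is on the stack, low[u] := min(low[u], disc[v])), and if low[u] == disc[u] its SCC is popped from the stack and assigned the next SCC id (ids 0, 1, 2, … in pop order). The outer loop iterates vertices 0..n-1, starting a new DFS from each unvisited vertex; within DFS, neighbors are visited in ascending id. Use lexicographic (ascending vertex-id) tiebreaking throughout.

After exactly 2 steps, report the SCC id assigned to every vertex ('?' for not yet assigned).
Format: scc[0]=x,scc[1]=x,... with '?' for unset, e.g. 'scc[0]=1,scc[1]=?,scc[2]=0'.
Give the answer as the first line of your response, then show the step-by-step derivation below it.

scc[0]=?,scc[1]=?,scc[2]=?,scc[3]=?,scc[4]=0

step 1: low=(low[0]=0,low[1]=0,low[2]=?,low[3]=?,low[4]=2); scc=(scc[0]=?,scc[1]=?,scc[2]=?,scc[3]=?,scc[4]=0)
step 2: low=(low[0]=0,low[1]=0,low[2]=?,low[3]=?,low[4]=2); scc=(scc[0]=?,scc[1]=?,scc[2]=?,scc[3]=?,scc[4]=0)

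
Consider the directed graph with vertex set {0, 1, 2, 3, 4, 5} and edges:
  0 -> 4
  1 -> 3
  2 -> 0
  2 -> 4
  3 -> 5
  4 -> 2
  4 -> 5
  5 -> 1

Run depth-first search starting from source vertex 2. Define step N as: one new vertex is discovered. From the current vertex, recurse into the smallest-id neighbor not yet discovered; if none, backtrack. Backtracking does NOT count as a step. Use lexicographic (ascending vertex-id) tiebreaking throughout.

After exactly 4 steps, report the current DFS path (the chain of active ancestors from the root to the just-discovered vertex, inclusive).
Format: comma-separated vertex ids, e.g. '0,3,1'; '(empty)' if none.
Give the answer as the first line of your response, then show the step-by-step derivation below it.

2,0,4,5

step 1: discover 2; path=2; order=2
step 2: discover 0; path=2>0; order=2,0
step 3: discover 4; path=2>0>4; order=2,0,4
step 4: discover 5; path=2>0>4>5; order=2,0,4,5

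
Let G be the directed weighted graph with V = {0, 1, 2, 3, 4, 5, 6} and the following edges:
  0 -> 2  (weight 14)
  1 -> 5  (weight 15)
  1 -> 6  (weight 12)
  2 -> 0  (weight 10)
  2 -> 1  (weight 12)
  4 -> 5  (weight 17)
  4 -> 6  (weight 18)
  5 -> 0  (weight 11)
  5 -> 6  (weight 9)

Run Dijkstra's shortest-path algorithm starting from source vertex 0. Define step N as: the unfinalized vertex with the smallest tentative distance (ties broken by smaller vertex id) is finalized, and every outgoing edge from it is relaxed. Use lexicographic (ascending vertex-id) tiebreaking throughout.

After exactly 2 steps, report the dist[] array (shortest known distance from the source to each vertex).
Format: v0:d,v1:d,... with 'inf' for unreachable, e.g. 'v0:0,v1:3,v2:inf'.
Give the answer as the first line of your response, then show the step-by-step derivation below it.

v0:0,v1:26,v2:14,v3:inf,v4:inf,v5:inf,v6:inf

step 1: dist = v0:0,v1:inf,v2:14,v3:inf,v4:inf,v5:inf,v6:inf
step 2: dist = v0:0,v1:26,v2:14,v3:inf,v4:inf,v5:inf,v6:inf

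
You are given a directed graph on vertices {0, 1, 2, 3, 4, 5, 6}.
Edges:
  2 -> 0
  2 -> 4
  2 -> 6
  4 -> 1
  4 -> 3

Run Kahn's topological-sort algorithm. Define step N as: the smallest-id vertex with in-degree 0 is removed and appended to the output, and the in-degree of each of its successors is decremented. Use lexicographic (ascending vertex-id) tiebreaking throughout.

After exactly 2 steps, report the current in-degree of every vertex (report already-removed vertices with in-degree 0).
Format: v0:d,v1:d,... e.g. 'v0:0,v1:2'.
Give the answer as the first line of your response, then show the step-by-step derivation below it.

v0:0,v1:1,v2:0,v3:1,v4:0,v5:0,v6:0

step 1: output 2; order=[2]; indeg=(0,1,0,1,0,0,0)
step 2: output 0; order=[2,0]; indeg=(0,1,0,1,0,0,0)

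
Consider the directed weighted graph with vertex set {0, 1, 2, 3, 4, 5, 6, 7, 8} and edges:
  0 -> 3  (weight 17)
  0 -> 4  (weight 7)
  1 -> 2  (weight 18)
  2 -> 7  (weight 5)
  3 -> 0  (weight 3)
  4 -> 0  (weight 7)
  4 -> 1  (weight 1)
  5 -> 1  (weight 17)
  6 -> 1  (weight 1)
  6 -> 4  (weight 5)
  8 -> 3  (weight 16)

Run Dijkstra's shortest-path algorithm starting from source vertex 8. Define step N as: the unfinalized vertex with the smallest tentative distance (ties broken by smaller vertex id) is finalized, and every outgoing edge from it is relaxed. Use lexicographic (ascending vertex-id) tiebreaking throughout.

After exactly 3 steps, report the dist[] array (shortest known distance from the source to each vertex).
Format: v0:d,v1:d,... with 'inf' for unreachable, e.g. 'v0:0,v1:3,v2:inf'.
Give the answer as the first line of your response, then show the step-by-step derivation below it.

v0:19,v1:inf,v2:inf,v3:16,v4:26,v5:inf,v6:inf,v7:inf,v8:0

step 1: dist = v0:inf,v1:inf,v2:inf,v3:16,v4:inf,v5:inf,v6:inf,v7:inf,v8:0
step 2: dist = v0:19,v1:inf,v2:inf,v3:16,v4:inf,v5:inf,v6:inf,v7:inf,v8:0
step 3: dist = v0:19,v1:inf,v2:inf,v3:16,v4:26,v5:inf,v6:inf,v7:inf,v8:0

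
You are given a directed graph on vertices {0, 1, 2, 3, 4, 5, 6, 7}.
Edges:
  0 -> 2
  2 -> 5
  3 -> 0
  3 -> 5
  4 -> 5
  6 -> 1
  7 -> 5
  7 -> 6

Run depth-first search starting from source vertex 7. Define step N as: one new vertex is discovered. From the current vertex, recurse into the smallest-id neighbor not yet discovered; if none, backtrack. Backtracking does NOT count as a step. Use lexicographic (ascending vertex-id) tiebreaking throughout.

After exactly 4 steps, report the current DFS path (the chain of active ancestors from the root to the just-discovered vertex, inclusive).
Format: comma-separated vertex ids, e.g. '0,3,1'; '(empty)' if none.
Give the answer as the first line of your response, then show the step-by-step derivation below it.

7,6,1

step 1: discover 7; path=7; order=7
step 2: discover 5; path=7>5; order=7,5
step 3: discover 6; path=7>6; order=7,5,6
step 4: discover 1; path=7>6>1; order=7,5,6,1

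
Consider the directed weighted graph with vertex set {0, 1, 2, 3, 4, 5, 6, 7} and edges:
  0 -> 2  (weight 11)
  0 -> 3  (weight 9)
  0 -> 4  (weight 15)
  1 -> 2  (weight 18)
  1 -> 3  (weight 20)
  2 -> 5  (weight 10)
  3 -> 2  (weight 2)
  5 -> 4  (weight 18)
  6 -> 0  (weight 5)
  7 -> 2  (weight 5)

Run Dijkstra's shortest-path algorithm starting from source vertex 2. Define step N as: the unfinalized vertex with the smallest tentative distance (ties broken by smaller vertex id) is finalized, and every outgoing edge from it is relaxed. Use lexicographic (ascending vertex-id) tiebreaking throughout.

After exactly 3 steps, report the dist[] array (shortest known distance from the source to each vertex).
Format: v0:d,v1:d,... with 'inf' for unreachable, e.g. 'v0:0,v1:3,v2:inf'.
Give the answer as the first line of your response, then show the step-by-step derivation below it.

v0:inf,v1:inf,v2:0,v3:inf,v4:28,v5:10,v6:inf,v7:inf

step 1: dist = v0:inf,v1:inf,v2:0,v3:inf,v4:inf,v5:10,v6:inf,v7:inf
step 2: dist = v0:inf,v1:inf,v2:0,v3:inf,v4:28,v5:10,v6:inf,v7:inf
step 3: dist = v0:inf,v1:inf,v2:0,v3:inf,v4:28,v5:10,v6:inf,v7:inf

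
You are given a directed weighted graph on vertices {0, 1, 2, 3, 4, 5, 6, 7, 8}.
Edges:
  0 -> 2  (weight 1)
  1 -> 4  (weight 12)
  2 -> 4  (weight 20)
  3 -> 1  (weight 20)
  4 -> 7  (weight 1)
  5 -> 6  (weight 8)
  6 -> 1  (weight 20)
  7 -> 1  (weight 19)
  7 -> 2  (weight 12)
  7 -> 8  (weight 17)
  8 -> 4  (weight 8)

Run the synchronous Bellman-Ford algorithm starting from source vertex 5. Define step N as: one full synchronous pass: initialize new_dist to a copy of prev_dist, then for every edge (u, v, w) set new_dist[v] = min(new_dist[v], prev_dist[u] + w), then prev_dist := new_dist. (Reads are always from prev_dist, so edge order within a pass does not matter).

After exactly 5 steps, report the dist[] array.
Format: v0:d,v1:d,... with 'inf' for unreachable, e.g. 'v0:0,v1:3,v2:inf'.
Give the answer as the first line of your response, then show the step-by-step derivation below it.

v0:inf,v1:28,v2:53,v3:inf,v4:40,v5:0,v6:8,v7:41,v8:58

step 1: dist = v0:inf,v1:inf,v2:inf,v3:inf,v4:inf,v5:0,v6:8,v7:inf,v8:inf
step 2: dist = v0:inf,v1:28,v2:inf,v3:inf,v4:inf,v5:0,v6:8,v7:inf,v8:inf
step 3: dist = v0:inf,v1:28,v2:inf,v3:inf,v4:40,v5:0,v6:8,v7:inf,v8:inf
step 4: dist = v0:inf,v1:28,v2:inf,v3:inf,v4:40,v5:0,v6:8,v7:41,v8:inf
step 5: dist = v0:inf,v1:28,v2:53,v3:inf,v4:40,v5:0,v6:8,v7:41,v8:58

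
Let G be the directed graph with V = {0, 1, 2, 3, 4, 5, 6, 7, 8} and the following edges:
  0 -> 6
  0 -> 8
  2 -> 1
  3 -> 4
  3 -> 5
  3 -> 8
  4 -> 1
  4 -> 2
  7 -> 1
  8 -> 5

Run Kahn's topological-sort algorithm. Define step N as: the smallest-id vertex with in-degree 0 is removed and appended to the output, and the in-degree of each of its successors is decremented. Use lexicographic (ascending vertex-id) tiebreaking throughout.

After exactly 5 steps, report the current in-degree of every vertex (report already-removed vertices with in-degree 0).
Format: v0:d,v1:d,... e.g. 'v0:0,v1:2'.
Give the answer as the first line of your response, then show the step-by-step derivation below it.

v0:0,v1:1,v2:0,v3:0,v4:0,v5:1,v6:0,v7:0,v8:0

step 1: output 0; order=[0]; indeg=(0,3,1,0,1,2,0,0,1)
step 2: output 3; order=[0,3]; indeg=(0,3,1,0,0,1,0,0,0)
step 3: output 4; order=[0,3,4]; indeg=(0,2,0,0,0,1,0,0,0)
step 4: output 2; order=[0,3,4,2]; indeg=(0,1,0,0,0,1,0,0,0)
step 5: output 6; order=[0,3,4,2,6]; indeg=(0,1,0,0,0,1,0,0,0)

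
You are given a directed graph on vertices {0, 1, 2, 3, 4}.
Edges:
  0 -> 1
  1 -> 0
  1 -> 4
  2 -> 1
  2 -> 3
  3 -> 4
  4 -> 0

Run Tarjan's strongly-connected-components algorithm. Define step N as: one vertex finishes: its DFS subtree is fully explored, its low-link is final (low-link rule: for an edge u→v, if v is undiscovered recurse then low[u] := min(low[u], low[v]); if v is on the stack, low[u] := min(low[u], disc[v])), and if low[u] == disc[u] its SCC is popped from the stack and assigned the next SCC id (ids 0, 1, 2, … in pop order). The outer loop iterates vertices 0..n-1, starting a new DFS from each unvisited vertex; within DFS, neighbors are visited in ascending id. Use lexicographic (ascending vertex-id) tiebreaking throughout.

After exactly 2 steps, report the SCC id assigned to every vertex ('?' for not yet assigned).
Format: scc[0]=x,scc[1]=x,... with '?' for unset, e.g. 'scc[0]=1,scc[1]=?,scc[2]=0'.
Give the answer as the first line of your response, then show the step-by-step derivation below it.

scc[0]=?,scc[1]=?,scc[2]=?,scc[3]=?,scc[4]=?

step 1: low=(low[0]=0,low[1]=0,low[2]=?,low[3]=?,low[4]=0); scc=(scc[0]=?,scc[1]=?,scc[2]=?,scc[3]=?,scc[4]=?)
step 2: low=(low[0]=0,low[1]=0,low[2]=?,low[3]=?,low[4]=0); scc=(scc[0]=?,scc[1]=?,scc[2]=?,scc[3]=?,scc[4]=?)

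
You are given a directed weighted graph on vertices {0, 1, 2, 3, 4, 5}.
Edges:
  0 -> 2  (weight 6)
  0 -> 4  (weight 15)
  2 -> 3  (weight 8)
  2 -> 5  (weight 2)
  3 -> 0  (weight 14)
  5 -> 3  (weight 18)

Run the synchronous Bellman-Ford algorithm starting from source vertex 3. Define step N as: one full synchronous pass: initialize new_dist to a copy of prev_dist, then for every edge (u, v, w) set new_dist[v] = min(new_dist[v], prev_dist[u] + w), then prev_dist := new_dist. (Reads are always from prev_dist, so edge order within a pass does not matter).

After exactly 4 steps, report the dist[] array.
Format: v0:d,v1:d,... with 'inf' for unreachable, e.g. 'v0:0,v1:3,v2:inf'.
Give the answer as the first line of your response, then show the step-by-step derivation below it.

v0:14,v1:inf,v2:20,v3:0,v4:29,v5:22

step 1: dist = v0:14,v1:inf,v2:inf,v3:0,v4:inf,v5:inf
step 2: dist = v0:14,v1:inf,v2:20,v3:0,v4:29,v5:inf
step 3: dist = v0:14,v1:inf,v2:20,v3:0,v4:29,v5:22
step 4: dist = v0:14,v1:inf,v2:20,v3:0,v4:29,v5:22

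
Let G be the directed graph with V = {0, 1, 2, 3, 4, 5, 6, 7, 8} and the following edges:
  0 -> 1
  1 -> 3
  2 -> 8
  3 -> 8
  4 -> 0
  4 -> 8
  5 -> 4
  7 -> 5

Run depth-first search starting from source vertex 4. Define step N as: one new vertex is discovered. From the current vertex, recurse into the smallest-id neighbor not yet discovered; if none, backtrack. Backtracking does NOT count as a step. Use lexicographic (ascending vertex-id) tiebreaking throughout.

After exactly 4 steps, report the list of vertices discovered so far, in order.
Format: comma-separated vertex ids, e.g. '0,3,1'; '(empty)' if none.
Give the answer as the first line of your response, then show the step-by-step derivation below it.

4,0,1,3

step 1: discover 4; path=4; order=4
step 2: discover 0; path=4>0; order=4,0
step 3: discover 1; path=4>0>1; order=4,0,1
step 4: discover 3; path=4>0>1>3; order=4,0,1,3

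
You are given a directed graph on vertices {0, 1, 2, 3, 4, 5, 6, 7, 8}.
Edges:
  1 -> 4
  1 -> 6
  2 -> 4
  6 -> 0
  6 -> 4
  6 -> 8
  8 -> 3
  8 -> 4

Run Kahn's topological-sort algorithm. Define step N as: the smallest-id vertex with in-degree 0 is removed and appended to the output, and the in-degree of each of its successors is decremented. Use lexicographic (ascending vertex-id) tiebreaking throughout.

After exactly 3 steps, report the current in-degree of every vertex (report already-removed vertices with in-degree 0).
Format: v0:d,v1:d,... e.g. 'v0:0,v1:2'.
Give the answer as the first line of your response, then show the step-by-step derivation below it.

v0:1,v1:0,v2:0,v3:1,v4:2,v5:0,v6:0,v7:0,v8:1

step 1: output 1; order=[1]; indeg=(1,0,0,1,3,0,0,0,1)
step 2: output 2; order=[1,2]; indeg=(1,0,0,1,2,0,0,0,1)
step 3: output 5; order=[1,2,5]; indeg=(1,0,0,1,2,0,0,0,1)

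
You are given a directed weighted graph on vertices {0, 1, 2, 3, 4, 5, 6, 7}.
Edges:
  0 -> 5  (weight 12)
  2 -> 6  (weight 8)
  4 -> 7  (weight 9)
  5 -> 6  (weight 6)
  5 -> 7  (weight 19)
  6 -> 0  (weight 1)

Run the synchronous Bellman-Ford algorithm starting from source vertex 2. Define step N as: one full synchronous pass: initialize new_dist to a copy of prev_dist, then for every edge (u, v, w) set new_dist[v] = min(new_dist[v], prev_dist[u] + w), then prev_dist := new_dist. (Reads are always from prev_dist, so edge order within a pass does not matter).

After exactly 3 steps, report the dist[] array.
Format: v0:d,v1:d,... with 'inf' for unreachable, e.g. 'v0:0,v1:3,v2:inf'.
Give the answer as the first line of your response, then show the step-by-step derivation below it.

v0:9,v1:inf,v2:0,v3:inf,v4:inf,v5:21,v6:8,v7:inf

step 1: dist = v0:inf,v1:inf,v2:0,v3:inf,v4:inf,v5:inf,v6:8,v7:inf
step 2: dist = v0:9,v1:inf,v2:0,v3:inf,v4:inf,v5:inf,v6:8,v7:inf
step 3: dist = v0:9,v1:inf,v2:0,v3:inf,v4:inf,v5:21,v6:8,v7:inf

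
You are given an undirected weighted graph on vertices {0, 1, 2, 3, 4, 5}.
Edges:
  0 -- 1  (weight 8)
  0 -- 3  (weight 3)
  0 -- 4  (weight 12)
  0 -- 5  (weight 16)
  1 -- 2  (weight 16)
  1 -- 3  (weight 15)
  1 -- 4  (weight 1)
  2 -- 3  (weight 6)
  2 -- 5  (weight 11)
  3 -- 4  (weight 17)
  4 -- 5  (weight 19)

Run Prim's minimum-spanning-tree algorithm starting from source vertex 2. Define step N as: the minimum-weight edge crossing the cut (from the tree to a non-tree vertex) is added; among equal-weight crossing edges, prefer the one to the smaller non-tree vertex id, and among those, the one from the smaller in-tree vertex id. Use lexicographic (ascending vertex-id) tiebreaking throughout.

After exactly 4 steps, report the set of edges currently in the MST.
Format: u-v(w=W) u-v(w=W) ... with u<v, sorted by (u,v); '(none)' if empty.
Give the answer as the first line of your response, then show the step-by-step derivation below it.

0-1(w=8) 0-3(w=3) 1-4(w=1) 2-3(w=6)

step 1: add edge 2-3 (w=6); MST = {2-3(w=6)}
step 2: add edge 0-3 (w=3); MST = {0-3(w=3) 2-3(w=6)}
step 3: add edge 0-1 (w=8); MST = {0-1(w=8) 0-3(w=3) 2-3(w=6)}
step 4: add edge 1-4 (w=1); MST = {0-1(w=8) 0-3(w=3) 1-4(w=1) 2-3(w=6)}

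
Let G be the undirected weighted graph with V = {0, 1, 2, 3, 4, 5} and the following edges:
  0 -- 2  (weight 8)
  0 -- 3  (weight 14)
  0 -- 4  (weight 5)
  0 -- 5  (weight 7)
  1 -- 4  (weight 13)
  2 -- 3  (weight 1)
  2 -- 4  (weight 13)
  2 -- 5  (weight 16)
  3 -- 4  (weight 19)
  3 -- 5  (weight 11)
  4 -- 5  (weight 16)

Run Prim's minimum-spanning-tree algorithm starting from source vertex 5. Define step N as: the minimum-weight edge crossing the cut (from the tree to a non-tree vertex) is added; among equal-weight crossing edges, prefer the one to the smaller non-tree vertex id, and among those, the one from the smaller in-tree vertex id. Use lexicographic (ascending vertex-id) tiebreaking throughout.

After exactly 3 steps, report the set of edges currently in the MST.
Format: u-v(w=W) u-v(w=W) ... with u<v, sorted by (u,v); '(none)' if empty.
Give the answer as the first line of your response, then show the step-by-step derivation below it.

0-2(w=8) 0-4(w=5) 0-5(w=7)

step 1: add edge 0-5 (w=7); MST = {0-5(w=7)}
step 2: add edge 0-4 (w=5); MST = {0-4(w=5) 0-5(w=7)}
step 3: add edge 0-2 (w=8); MST = {0-2(w=8) 0-4(w=5) 0-5(w=7)}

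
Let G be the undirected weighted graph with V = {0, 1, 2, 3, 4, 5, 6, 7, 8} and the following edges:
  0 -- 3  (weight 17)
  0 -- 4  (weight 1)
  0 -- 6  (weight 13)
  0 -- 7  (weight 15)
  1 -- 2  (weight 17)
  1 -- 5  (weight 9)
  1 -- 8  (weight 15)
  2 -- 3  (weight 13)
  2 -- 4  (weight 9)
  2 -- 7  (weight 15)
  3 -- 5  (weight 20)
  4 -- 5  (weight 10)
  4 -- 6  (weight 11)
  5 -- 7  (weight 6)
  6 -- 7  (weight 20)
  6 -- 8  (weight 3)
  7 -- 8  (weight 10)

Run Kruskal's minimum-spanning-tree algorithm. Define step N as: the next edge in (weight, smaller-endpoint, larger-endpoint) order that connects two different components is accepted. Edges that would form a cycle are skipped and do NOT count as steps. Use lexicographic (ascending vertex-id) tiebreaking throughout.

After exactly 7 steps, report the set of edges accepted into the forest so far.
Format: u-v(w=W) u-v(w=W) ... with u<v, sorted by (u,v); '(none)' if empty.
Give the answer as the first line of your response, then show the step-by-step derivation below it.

0-4(w=1) 1-5(w=9) 2-4(w=9) 4-5(w=10) 5-7(w=6) 6-8(w=3) 7-8(w=10)

step 1: add edge 0-4 (w=1); MST = {0-4(w=1)}
step 2: add edge 6-8 (w=3); MST = {0-4(w=1) 6-8(w=3)}
step 3: add edge 5-7 (w=6); MST = {0-4(w=1) 5-7(w=6) 6-8(w=3)}
step 4: add edge 1-5 (w=9); MST = {0-4(w=1) 1-5(w=9) 5-7(w=6) 6-8(w=3)}
step 5: add edge 2-4 (w=9); MST = {0-4(w=1) 1-5(w=9) 2-4(w=9) 5-7(w=6) 6-8(w=3)}
step 6: add edge 4-5 (w=10); MST = {0-4(w=1) 1-5(w=9) 2-4(w=9) 4-5(w=10) 5-7(w=6) 6-8(w=3)}
step 7: add edge 7-8 (w=10); MST = {0-4(w=1) 1-5(w=9) 2-4(w=9) 4-5(w=10) 5-7(w=6) 6-8(w=3) 7-8(w=10)}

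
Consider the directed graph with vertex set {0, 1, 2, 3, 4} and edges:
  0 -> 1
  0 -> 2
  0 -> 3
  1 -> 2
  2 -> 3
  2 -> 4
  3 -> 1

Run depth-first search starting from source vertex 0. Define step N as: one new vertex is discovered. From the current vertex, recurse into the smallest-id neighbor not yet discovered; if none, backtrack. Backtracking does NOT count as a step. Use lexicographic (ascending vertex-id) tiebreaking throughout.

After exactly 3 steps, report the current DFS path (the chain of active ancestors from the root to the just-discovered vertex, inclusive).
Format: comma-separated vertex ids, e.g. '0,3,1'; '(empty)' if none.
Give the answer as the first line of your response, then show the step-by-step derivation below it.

0,1,2

step 1: discover 0; path=0; order=0
step 2: discover 1; path=0>1; order=0,1
step 3: discover 2; path=0>1>2; order=0,1,2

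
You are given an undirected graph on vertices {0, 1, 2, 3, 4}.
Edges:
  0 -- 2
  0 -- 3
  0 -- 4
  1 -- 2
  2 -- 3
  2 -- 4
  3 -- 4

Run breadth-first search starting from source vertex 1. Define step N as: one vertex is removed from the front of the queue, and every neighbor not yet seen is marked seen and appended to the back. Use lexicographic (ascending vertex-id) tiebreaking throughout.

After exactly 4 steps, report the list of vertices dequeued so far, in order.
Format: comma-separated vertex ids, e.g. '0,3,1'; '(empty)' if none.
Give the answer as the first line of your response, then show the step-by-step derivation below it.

1,2,0,3

step 1: dequeue 1; queue=[2]; order=1
step 2: dequeue 2; queue=[0,3,4]; order=1,2
step 3: dequeue 0; queue=[3,4]; order=1,2,0
step 4: dequeue 3; queue=[4]; order=1,2,0,3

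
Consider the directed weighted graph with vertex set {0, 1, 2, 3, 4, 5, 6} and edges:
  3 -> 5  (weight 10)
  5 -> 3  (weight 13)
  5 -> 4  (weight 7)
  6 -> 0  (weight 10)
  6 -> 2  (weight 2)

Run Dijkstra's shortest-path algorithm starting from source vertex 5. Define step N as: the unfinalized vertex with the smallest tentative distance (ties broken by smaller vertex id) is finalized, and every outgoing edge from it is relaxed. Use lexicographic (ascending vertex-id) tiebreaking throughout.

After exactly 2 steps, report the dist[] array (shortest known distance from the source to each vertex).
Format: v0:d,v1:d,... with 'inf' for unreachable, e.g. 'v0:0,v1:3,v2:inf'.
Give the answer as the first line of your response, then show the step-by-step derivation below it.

v0:inf,v1:inf,v2:inf,v3:13,v4:7,v5:0,v6:inf

step 1: dist = v0:inf,v1:inf,v2:inf,v3:13,v4:7,v5:0,v6:inf
step 2: dist = v0:inf,v1:inf,v2:inf,v3:13,v4:7,v5:0,v6:inf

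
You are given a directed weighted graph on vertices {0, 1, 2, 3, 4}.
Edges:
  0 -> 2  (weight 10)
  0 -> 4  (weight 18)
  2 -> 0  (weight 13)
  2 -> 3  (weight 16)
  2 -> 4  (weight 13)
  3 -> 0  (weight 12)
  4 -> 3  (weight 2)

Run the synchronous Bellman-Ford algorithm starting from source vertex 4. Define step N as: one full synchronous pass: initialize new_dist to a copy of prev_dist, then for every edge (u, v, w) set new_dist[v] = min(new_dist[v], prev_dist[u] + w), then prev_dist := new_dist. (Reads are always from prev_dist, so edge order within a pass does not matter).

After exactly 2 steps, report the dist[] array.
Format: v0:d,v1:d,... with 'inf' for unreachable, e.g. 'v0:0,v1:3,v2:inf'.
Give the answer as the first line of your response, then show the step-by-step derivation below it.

v0:14,v1:inf,v2:inf,v3:2,v4:0

step 1: dist = v0:inf,v1:inf,v2:inf,v3:2,v4:0
step 2: dist = v0:14,v1:inf,v2:inf,v3:2,v4:0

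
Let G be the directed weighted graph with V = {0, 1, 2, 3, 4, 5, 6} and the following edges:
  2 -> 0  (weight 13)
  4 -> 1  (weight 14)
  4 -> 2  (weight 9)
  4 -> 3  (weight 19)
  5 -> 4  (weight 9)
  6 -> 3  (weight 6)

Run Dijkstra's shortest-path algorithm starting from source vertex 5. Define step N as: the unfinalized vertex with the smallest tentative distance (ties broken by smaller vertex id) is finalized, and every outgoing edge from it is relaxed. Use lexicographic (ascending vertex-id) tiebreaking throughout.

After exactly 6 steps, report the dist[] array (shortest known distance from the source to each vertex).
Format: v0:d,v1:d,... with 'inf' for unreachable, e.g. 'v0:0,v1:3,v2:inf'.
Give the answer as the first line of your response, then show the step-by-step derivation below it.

v0:31,v1:23,v2:18,v3:28,v4:9,v5:0,v6:inf

step 1: dist = v0:inf,v1:inf,v2:inf,v3:inf,v4:9,v5:0,v6:inf
step 2: dist = v0:inf,v1:23,v2:18,v3:28,v4:9,v5:0,v6:inf
step 3: dist = v0:31,v1:23,v2:18,v3:28,v4:9,v5:0,v6:inf
step 4: dist = v0:31,v1:23,v2:18,v3:28,v4:9,v5:0,v6:inf
step 5: dist = v0:31,v1:23,v2:18,v3:28,v4:9,v5:0,v6:inf
step 6: dist = v0:31,v1:23,v2:18,v3:28,v4:9,v5:0,v6:inf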